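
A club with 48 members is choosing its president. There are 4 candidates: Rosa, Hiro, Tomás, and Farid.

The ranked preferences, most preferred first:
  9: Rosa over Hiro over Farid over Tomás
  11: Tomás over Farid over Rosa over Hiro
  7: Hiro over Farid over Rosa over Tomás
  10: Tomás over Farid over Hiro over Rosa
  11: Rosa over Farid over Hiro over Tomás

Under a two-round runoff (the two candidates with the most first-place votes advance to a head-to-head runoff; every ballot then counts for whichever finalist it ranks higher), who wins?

Rosa

Round 1 first-place votes: Rosa 20, Hiro 7, Tomás 21, Farid 0. Tomás and Rosa advance.
Runoff: Tomás is ranked above Rosa on 21 ballots, Rosa above Tomás on 27.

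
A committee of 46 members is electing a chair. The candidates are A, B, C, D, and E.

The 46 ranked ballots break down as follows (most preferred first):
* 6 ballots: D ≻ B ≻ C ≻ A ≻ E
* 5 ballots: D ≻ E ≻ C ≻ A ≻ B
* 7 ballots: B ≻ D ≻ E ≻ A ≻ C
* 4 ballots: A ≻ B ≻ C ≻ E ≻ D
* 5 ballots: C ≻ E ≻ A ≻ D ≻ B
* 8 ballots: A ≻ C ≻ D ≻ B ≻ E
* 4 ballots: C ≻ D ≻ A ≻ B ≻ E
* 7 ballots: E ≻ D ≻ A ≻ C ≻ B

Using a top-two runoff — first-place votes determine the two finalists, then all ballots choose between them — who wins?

Round 1 first-place votes: A 12, B 7, C 9, D 11, E 7. A and D advance.
Runoff: A is ranked above D on 17 ballots, D above A on 29.

D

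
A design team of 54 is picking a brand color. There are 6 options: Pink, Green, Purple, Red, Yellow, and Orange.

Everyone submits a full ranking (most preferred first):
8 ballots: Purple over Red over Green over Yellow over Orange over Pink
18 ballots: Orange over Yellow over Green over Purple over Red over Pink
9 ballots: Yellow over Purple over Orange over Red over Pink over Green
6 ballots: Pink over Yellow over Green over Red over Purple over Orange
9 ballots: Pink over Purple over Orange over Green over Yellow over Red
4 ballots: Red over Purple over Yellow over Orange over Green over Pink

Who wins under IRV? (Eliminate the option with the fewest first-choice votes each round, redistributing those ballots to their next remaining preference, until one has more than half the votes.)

Round 1: Pink 15, Green 0, Purple 8, Red 4, Yellow 9, Orange 18. Green eliminated.
Round 2: Pink 15, Purple 8, Red 4, Yellow 9, Orange 18. Red eliminated.
Round 3: Pink 15, Purple 12, Yellow 9, Orange 18. Yellow eliminated.
Round 4: Pink 15, Purple 21, Orange 18. Pink eliminated.
Round 5: Purple 36, Orange 18. Purple has a majority (≥28).

Purple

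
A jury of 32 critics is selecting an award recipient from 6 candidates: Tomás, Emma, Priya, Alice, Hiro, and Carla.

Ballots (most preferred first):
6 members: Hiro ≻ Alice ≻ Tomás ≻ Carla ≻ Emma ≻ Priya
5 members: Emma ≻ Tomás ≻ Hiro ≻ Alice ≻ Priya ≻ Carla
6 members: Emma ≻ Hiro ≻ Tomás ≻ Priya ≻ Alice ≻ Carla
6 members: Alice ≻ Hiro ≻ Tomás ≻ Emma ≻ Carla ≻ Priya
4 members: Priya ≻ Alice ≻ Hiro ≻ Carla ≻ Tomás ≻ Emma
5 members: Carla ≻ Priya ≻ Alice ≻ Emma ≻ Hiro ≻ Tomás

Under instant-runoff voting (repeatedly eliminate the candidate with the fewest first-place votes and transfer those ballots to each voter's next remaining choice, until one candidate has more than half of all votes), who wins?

Round 1: Tomás 0, Emma 11, Priya 4, Alice 6, Hiro 6, Carla 5. Tomás eliminated.
Round 2: Emma 11, Priya 4, Alice 6, Hiro 6, Carla 5. Priya eliminated.
Round 3: Emma 11, Alice 10, Hiro 6, Carla 5. Carla eliminated.
Round 4: Emma 11, Alice 15, Hiro 6. Hiro eliminated.
Round 5: Emma 11, Alice 21. Alice has a majority (≥17).

Alice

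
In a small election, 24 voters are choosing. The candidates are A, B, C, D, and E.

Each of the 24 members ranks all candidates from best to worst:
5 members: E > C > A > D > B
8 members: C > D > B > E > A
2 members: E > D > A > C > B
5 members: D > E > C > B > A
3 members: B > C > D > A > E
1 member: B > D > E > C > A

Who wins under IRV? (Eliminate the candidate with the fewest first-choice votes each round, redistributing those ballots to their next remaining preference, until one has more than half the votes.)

Round 1: A 0, B 4, C 8, D 5, E 7. A eliminated.
Round 2: B 4, C 8, D 5, E 7. B eliminated.
Round 3: C 11, D 6, E 7. D eliminated.
Round 4: C 11, E 13. E has a majority (≥13).

E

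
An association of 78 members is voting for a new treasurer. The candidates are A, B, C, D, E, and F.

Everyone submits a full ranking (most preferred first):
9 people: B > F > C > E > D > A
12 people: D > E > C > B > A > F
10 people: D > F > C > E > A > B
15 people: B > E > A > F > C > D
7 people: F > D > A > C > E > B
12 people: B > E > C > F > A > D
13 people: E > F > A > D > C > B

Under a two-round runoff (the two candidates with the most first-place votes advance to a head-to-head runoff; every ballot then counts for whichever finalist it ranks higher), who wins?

Round 1 first-place votes: A 0, B 36, C 0, D 22, E 13, F 7. B and D advance.
Runoff: B is ranked above D on 36 ballots, D above B on 42.

D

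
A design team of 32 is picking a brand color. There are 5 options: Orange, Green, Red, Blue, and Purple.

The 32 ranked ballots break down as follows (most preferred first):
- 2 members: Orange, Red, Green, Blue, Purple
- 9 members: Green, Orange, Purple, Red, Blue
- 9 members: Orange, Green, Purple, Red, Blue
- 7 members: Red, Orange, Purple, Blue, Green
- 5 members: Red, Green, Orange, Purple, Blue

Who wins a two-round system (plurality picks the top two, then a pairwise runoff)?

Round 1 first-place votes: Orange 11, Green 9, Red 12, Blue 0, Purple 0. Red and Orange advance.
Runoff: Red is ranked above Orange on 12 ballots, Orange above Red on 20.

Orange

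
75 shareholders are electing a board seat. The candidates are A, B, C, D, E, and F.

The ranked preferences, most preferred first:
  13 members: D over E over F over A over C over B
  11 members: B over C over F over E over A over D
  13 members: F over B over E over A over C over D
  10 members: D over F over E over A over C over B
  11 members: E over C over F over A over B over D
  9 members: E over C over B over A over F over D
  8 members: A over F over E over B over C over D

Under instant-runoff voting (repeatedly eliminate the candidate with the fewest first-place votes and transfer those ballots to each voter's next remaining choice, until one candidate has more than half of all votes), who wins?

F

Round 1: A 8, B 11, C 0, D 23, E 20, F 13. C eliminated.
Round 2: A 8, B 11, D 23, E 20, F 13. A eliminated.
Round 3: B 11, D 23, E 20, F 21. B eliminated.
Round 4: D 23, E 20, F 32. E eliminated.
Round 5: D 23, F 52. F has a majority (≥38).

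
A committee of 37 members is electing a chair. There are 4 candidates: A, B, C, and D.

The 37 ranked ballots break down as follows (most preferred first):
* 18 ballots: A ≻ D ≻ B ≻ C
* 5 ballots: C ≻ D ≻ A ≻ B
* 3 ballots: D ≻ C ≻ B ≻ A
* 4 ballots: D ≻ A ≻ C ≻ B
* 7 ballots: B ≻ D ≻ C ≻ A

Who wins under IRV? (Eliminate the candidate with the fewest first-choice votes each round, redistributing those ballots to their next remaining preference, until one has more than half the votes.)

Round 1: A 18, B 7, C 5, D 7. C eliminated.
Round 2: A 18, B 7, D 12. B eliminated.
Round 3: A 18, D 19. D has a majority (≥19).

D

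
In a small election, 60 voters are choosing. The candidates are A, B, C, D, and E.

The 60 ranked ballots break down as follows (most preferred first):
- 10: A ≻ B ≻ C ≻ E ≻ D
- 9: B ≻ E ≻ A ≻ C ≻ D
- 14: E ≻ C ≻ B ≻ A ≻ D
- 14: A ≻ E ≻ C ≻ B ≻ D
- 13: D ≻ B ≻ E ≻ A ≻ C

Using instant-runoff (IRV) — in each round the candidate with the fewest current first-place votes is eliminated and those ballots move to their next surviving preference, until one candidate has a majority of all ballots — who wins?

E

Round 1: A 24, B 9, C 0, D 13, E 14. C eliminated.
Round 2: A 24, B 9, D 13, E 14. B eliminated.
Round 3: A 24, D 13, E 23. D eliminated.
Round 4: A 24, E 36. E has a majority (≥31).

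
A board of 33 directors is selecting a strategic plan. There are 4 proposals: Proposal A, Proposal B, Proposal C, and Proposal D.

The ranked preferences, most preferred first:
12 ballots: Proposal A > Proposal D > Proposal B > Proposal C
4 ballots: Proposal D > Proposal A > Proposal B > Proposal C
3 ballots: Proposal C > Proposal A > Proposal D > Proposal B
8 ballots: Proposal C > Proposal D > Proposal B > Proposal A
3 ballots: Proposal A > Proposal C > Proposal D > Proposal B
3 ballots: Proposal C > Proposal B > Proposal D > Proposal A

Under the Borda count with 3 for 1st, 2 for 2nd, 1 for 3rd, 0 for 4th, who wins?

Proposal D

Proposal A: 12×3 + 4×2 + 3×2 + 8×0 + 3×3 + 3×0 = 59
Proposal B: 12×1 + 4×1 + 3×0 + 8×1 + 3×0 + 3×2 = 30
Proposal C: 12×0 + 4×0 + 3×3 + 8×3 + 3×2 + 3×3 = 48
Proposal D: 12×2 + 4×3 + 3×1 + 8×2 + 3×1 + 3×1 = 61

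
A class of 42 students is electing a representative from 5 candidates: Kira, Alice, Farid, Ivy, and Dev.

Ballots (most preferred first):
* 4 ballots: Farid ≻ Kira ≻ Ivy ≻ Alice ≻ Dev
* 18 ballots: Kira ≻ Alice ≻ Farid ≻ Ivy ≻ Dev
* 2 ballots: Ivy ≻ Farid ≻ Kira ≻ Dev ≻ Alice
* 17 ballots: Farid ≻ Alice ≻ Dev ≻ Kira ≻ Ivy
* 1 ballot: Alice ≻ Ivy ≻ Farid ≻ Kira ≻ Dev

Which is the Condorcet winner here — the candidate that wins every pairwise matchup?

Farid

Farid vs Kira: 24–18
Farid vs Alice: 23–19
Farid vs Ivy: 39–3
Farid vs Dev: 42–0
Farid beats every other candidate.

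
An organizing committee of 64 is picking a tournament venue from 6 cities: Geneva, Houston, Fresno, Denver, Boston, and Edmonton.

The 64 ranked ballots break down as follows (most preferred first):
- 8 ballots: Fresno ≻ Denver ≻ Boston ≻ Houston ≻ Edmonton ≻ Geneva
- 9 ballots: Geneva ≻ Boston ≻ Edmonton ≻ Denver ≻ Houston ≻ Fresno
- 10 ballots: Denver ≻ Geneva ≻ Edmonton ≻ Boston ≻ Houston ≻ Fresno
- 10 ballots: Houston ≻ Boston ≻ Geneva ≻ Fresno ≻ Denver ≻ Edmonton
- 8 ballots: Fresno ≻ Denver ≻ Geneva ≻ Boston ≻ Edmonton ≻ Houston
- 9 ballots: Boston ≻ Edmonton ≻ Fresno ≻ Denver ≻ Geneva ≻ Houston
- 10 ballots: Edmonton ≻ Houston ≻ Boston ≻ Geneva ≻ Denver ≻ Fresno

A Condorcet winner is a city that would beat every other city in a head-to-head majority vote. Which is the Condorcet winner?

Boston vs Geneva: 37–27
Boston vs Houston: 44–20
Boston vs Fresno: 48–16
Boston vs Denver: 38–26
Boston vs Edmonton: 44–20
Boston beats every other city.

Boston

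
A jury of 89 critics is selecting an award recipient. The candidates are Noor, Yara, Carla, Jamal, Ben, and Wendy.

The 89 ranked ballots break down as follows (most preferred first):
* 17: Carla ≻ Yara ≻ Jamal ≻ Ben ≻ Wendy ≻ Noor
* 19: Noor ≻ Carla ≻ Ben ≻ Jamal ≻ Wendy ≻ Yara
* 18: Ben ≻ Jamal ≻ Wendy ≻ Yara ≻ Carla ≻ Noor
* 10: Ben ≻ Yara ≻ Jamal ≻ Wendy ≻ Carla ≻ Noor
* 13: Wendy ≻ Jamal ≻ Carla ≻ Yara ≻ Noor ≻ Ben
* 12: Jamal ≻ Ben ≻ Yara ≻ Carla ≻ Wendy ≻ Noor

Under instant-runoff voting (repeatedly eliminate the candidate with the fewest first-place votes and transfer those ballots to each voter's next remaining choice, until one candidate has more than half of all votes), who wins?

Round 1: Noor 19, Yara 0, Carla 17, Jamal 12, Ben 28, Wendy 13. Yara eliminated.
Round 2: Noor 19, Carla 17, Jamal 12, Ben 28, Wendy 13. Jamal eliminated.
Round 3: Noor 19, Carla 17, Ben 40, Wendy 13. Wendy eliminated.
Round 4: Noor 19, Carla 30, Ben 40. Noor eliminated.
Round 5: Carla 49, Ben 40. Carla has a majority (≥45).

Carla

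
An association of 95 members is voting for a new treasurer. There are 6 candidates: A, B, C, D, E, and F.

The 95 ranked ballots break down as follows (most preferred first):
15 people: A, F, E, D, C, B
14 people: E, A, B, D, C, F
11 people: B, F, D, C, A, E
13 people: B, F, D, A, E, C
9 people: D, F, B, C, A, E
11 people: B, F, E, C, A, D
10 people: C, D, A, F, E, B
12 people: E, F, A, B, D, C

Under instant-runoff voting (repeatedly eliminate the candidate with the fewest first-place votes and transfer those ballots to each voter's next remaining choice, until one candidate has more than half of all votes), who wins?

E

Round 1: A 15, B 35, C 10, D 9, E 26, F 0. F eliminated.
Round 2: A 15, B 35, C 10, D 9, E 26. D eliminated.
Round 3: A 15, B 44, C 10, E 26. C eliminated.
Round 4: A 25, B 44, E 26. A eliminated.
Round 5: B 44, E 51. E has a majority (≥48).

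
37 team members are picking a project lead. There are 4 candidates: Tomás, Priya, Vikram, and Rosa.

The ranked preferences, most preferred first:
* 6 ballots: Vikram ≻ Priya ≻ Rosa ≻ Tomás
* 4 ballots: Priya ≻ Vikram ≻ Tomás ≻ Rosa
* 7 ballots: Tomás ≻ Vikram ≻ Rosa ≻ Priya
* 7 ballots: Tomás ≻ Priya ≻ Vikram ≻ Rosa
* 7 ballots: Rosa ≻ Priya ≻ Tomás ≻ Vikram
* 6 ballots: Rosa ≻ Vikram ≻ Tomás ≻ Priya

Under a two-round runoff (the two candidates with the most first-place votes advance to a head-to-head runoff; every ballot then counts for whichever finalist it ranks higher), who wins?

Round 1 first-place votes: Tomás 14, Priya 4, Vikram 6, Rosa 13. Tomás and Rosa advance.
Runoff: Tomás is ranked above Rosa on 18 ballots, Rosa above Tomás on 19.

Rosa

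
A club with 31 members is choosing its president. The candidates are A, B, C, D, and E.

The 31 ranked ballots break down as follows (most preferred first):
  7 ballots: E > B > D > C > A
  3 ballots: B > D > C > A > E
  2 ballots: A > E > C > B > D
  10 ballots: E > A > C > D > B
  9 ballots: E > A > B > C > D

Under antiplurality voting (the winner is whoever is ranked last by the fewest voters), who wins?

Last-place votes: A 7, B 10, C 0, D 11, E 3.

C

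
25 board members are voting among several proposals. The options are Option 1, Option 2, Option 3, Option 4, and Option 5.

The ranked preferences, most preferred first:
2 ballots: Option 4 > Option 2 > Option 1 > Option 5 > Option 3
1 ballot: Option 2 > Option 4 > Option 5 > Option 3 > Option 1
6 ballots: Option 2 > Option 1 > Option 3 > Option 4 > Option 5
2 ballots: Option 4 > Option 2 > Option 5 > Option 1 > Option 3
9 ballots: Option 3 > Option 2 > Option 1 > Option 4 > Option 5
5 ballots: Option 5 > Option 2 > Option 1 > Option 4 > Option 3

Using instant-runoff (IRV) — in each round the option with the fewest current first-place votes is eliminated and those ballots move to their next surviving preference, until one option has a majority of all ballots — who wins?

Round 1: Option 1 0, Option 2 7, Option 3 9, Option 4 4, Option 5 5. Option 1 eliminated.
Round 2: Option 2 7, Option 3 9, Option 4 4, Option 5 5. Option 4 eliminated.
Round 3: Option 2 11, Option 3 9, Option 5 5. Option 5 eliminated.
Round 4: Option 2 16, Option 3 9. Option 2 has a majority (≥13).

Option 2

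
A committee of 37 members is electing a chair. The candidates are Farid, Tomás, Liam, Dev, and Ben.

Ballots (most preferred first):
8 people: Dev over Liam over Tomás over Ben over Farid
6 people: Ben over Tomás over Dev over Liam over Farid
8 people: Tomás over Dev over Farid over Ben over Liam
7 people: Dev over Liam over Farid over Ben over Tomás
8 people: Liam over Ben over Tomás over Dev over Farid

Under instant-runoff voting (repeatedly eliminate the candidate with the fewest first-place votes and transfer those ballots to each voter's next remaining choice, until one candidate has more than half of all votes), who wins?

Round 1: Farid 0, Tomás 8, Liam 8, Dev 15, Ben 6. Farid eliminated.
Round 2: Tomás 8, Liam 8, Dev 15, Ben 6. Ben eliminated.
Round 3: Tomás 14, Liam 8, Dev 15. Liam eliminated.
Round 4: Tomás 22, Dev 15. Tomás has a majority (≥19).

Tomás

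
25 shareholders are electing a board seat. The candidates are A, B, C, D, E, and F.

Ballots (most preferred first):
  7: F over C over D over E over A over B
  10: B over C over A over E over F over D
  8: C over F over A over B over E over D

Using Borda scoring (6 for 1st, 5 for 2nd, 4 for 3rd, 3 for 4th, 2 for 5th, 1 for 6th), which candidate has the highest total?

A: 7×2 + 10×4 + 8×4 = 86
B: 7×1 + 10×6 + 8×3 = 91
C: 7×5 + 10×5 + 8×6 = 133
D: 7×4 + 10×1 + 8×1 = 46
E: 7×3 + 10×3 + 8×2 = 67
F: 7×6 + 10×2 + 8×5 = 102

C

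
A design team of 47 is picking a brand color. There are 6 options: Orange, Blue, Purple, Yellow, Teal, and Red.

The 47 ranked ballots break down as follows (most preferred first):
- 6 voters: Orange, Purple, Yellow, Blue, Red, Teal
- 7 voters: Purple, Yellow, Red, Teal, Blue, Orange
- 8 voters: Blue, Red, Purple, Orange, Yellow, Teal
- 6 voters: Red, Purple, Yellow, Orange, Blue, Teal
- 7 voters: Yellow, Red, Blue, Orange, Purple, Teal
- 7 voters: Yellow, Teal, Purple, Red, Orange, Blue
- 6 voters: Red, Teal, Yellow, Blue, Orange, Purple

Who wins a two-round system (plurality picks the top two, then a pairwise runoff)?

Round 1 first-place votes: Orange 6, Blue 8, Purple 7, Yellow 14, Teal 0, Red 12. Yellow and Red advance.
Runoff: Yellow is ranked above Red on 27 ballots, Red above Yellow on 20.

Yellow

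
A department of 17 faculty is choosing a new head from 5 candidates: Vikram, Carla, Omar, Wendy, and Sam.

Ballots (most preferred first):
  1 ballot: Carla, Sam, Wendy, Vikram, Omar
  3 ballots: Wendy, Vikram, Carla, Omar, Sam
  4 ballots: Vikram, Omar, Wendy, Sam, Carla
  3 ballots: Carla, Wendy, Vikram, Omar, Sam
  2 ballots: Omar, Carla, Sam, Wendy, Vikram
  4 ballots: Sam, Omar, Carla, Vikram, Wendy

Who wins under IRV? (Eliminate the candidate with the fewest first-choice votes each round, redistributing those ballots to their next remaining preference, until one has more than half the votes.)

Round 1: Vikram 4, Carla 4, Omar 2, Wendy 3, Sam 4. Omar eliminated.
Round 2: Vikram 4, Carla 6, Wendy 3, Sam 4. Wendy eliminated.
Round 3: Vikram 7, Carla 6, Sam 4. Sam eliminated.
Round 4: Vikram 7, Carla 10. Carla has a majority (≥9).

Carla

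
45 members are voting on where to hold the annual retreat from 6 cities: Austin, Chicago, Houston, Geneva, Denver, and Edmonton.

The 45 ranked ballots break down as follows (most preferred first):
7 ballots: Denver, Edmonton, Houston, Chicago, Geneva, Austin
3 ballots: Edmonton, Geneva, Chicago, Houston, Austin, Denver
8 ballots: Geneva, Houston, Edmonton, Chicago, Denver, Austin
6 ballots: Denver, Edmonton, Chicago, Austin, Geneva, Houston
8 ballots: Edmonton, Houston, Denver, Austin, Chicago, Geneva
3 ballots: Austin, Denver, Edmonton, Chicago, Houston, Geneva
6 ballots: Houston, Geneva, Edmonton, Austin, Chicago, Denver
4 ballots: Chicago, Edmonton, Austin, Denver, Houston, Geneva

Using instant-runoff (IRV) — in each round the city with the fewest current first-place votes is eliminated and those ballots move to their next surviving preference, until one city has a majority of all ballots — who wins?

Edmonton

Round 1: Austin 3, Chicago 4, Houston 6, Geneva 8, Denver 13, Edmonton 11. Austin eliminated.
Round 2: Chicago 4, Houston 6, Geneva 8, Denver 16, Edmonton 11. Chicago eliminated.
Round 3: Houston 6, Geneva 8, Denver 16, Edmonton 15. Houston eliminated.
Round 4: Geneva 14, Denver 16, Edmonton 15. Geneva eliminated.
Round 5: Denver 16, Edmonton 29. Edmonton has a majority (≥23).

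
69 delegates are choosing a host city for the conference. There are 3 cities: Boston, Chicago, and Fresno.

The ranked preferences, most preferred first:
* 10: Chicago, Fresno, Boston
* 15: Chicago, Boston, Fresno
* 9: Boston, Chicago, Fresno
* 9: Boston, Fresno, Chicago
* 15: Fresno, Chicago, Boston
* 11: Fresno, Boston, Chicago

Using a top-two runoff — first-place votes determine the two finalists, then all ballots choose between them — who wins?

Round 1 first-place votes: Boston 18, Chicago 25, Fresno 26. Fresno and Chicago advance.
Runoff: Fresno is ranked above Chicago on 35 ballots, Chicago above Fresno on 34.

Fresno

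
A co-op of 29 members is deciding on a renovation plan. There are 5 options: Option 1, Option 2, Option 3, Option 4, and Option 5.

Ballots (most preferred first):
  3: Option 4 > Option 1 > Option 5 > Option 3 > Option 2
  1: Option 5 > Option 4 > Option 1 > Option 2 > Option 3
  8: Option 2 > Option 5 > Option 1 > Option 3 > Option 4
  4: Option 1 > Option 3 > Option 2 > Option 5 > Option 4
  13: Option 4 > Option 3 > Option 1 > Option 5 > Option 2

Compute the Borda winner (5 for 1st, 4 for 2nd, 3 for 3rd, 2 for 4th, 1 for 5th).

Option 1

Option 1: 3×4 + 1×3 + 8×3 + 4×5 + 13×3 = 98
Option 2: 3×1 + 1×2 + 8×5 + 4×3 + 13×1 = 70
Option 3: 3×2 + 1×1 + 8×2 + 4×4 + 13×4 = 91
Option 4: 3×5 + 1×4 + 8×1 + 4×1 + 13×5 = 96
Option 5: 3×3 + 1×5 + 8×4 + 4×2 + 13×2 = 80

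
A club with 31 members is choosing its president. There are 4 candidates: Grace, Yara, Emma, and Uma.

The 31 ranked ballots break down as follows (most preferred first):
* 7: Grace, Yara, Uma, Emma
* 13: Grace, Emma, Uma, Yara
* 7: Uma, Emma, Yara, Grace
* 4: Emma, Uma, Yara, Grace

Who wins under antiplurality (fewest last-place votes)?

Uma

Last-place votes: Grace 11, Yara 13, Emma 7, Uma 0.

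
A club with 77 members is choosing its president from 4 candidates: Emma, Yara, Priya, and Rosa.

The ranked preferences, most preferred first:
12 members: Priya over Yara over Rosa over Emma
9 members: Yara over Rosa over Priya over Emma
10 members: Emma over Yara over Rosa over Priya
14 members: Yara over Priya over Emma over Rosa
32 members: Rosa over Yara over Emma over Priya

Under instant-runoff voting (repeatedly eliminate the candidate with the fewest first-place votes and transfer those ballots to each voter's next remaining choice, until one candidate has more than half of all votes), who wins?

Yara

Round 1: Emma 10, Yara 23, Priya 12, Rosa 32. Emma eliminated.
Round 2: Yara 33, Priya 12, Rosa 32. Priya eliminated.
Round 3: Yara 45, Rosa 32. Yara has a majority (≥39).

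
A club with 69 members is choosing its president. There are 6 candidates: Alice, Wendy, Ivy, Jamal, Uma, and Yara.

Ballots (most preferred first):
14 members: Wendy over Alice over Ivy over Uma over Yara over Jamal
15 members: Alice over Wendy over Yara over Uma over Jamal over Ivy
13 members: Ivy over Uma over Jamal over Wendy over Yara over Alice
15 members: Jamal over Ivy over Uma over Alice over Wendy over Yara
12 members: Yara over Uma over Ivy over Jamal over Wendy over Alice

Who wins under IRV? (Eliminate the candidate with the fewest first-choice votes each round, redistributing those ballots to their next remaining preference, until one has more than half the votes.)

Ivy

Round 1: Alice 15, Wendy 14, Ivy 13, Jamal 15, Uma 0, Yara 12. Uma eliminated.
Round 2: Alice 15, Wendy 14, Ivy 13, Jamal 15, Yara 12. Yara eliminated.
Round 3: Alice 15, Wendy 14, Ivy 25, Jamal 15. Wendy eliminated.
Round 4: Alice 29, Ivy 25, Jamal 15. Jamal eliminated.
Round 5: Alice 29, Ivy 40. Ivy has a majority (≥35).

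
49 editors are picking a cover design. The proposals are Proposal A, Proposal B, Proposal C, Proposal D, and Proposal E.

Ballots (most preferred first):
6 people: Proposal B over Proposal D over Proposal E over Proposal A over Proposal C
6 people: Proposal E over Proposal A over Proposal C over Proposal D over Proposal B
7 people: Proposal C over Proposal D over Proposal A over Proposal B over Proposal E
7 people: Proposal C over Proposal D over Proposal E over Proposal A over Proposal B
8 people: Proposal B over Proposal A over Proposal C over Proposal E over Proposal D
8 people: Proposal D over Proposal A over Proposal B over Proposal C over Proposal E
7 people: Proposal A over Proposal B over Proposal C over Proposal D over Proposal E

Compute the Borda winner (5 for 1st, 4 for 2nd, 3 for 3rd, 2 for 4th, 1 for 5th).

Proposal A

Proposal A: 6×2 + 6×4 + 7×3 + 7×2 + 8×4 + 8×4 + 7×5 = 170
Proposal B: 6×5 + 6×1 + 7×2 + 7×1 + 8×5 + 8×3 + 7×4 = 149
Proposal C: 6×1 + 6×3 + 7×5 + 7×5 + 8×3 + 8×2 + 7×3 = 155
Proposal D: 6×4 + 6×2 + 7×4 + 7×4 + 8×1 + 8×5 + 7×2 = 154
Proposal E: 6×3 + 6×5 + 7×1 + 7×3 + 8×2 + 8×1 + 7×1 = 107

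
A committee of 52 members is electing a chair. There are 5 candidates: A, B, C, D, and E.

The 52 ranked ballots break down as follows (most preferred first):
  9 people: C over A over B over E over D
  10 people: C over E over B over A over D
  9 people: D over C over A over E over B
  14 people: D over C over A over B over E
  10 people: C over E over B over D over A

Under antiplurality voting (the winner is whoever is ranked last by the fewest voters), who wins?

C

Last-place votes: A 10, B 9, C 0, D 19, E 14.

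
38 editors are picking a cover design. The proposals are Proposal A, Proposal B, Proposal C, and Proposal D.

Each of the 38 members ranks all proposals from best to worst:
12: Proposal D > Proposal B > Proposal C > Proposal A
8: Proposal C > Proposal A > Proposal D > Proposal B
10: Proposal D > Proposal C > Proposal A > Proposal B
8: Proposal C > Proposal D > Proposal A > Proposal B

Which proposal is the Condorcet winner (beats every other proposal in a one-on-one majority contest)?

Proposal D

Proposal D vs Proposal A: 30–8
Proposal D vs Proposal B: 38–0
Proposal D vs Proposal C: 22–16
Proposal D beats every other proposal.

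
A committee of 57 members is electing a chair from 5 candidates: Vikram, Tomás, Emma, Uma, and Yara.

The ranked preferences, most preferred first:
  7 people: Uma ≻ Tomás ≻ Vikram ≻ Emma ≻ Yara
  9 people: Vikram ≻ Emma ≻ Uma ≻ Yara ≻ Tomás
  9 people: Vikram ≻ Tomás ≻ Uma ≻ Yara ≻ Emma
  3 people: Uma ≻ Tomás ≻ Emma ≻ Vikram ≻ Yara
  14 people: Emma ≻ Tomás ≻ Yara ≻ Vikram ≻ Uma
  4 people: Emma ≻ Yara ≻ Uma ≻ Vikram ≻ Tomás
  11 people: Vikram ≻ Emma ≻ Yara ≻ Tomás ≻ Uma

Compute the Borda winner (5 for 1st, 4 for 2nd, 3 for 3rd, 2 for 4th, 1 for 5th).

Vikram

Vikram: 7×3 + 9×5 + 9×5 + 3×2 + 14×2 + 4×2 + 11×5 = 208
Tomás: 7×4 + 9×1 + 9×4 + 3×4 + 14×4 + 4×1 + 11×2 = 167
Emma: 7×2 + 9×4 + 9×1 + 3×3 + 14×5 + 4×5 + 11×4 = 202
Uma: 7×5 + 9×3 + 9×3 + 3×5 + 14×1 + 4×3 + 11×1 = 141
Yara: 7×1 + 9×2 + 9×2 + 3×1 + 14×3 + 4×4 + 11×3 = 137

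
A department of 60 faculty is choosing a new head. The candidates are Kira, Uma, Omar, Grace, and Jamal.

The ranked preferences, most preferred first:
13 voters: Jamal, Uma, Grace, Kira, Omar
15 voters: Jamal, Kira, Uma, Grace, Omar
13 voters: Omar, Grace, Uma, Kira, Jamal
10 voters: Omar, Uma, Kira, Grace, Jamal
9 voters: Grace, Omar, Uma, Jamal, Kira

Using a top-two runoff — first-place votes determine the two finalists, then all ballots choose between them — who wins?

Omar

Round 1 first-place votes: Kira 0, Uma 0, Omar 23, Grace 9, Jamal 28. Jamal and Omar advance.
Runoff: Jamal is ranked above Omar on 28 ballots, Omar above Jamal on 32.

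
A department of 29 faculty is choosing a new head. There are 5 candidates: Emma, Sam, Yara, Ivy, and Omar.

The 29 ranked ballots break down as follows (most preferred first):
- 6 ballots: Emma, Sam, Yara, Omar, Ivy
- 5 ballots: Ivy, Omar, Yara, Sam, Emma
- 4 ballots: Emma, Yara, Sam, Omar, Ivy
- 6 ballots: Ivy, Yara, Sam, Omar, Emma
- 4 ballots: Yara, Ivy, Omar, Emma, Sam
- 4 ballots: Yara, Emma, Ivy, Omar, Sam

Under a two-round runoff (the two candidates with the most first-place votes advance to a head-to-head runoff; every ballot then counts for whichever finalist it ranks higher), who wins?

Ivy

Round 1 first-place votes: Emma 10, Sam 0, Yara 8, Ivy 11, Omar 0. Ivy and Emma advance.
Runoff: Ivy is ranked above Emma on 15 ballots, Emma above Ivy on 14.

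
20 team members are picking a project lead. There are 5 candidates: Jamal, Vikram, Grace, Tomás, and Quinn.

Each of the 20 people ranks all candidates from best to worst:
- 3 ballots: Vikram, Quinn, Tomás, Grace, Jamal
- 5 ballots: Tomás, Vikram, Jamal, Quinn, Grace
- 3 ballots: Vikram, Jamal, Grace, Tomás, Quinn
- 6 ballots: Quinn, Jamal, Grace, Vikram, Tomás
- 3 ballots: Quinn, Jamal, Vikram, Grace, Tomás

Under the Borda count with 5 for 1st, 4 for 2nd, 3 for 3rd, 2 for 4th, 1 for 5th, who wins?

Jamal: 3×1 + 5×3 + 3×4 + 6×4 + 3×4 = 66
Vikram: 3×5 + 5×4 + 3×5 + 6×2 + 3×3 = 71
Grace: 3×2 + 5×1 + 3×3 + 6×3 + 3×2 = 44
Tomás: 3×3 + 5×5 + 3×2 + 6×1 + 3×1 = 49
Quinn: 3×4 + 5×2 + 3×1 + 6×5 + 3×5 = 70

Vikram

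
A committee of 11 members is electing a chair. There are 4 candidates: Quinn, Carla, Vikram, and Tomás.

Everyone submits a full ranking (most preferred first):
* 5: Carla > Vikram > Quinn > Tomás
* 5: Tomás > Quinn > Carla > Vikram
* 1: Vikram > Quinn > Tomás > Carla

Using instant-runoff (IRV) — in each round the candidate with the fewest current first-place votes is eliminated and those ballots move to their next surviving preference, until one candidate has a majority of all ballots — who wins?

Tomás

Round 1: Quinn 0, Carla 5, Vikram 1, Tomás 5. Quinn eliminated.
Round 2: Carla 5, Vikram 1, Tomás 5. Vikram eliminated.
Round 3: Carla 5, Tomás 6. Tomás has a majority (≥6).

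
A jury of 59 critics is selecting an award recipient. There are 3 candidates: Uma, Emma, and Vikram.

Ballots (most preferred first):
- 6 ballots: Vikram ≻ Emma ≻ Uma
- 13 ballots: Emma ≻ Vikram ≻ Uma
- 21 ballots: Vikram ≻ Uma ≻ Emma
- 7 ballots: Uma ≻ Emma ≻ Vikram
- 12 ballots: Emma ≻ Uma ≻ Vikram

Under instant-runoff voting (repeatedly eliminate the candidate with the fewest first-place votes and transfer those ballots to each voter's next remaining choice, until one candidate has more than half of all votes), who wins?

Round 1: Uma 7, Emma 25, Vikram 27. Uma eliminated.
Round 2: Emma 32, Vikram 27. Emma has a majority (≥30).

Emma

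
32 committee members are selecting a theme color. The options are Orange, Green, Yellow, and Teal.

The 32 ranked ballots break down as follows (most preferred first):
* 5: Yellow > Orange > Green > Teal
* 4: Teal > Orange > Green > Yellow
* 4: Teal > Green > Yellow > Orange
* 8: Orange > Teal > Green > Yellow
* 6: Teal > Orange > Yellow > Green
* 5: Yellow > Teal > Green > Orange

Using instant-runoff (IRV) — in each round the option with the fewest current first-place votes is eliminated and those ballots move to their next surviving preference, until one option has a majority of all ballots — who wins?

Teal

Round 1: Orange 8, Green 0, Yellow 10, Teal 14. Green eliminated.
Round 2: Orange 8, Yellow 10, Teal 14. Orange eliminated.
Round 3: Yellow 10, Teal 22. Teal has a majority (≥17).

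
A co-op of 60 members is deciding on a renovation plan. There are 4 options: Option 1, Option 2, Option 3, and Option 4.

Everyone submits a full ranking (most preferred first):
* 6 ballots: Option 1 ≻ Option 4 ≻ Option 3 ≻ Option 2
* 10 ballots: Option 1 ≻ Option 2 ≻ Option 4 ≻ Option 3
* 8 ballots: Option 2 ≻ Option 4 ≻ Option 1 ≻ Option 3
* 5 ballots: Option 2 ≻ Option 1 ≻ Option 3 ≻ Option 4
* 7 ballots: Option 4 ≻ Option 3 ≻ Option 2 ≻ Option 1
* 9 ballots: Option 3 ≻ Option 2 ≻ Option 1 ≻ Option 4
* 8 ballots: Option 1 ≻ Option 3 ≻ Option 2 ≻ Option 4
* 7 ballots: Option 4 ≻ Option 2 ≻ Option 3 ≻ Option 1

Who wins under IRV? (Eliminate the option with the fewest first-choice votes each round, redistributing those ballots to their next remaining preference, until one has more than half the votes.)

Round 1: Option 1 24, Option 2 13, Option 3 9, Option 4 14. Option 3 eliminated.
Round 2: Option 1 24, Option 2 22, Option 4 14. Option 4 eliminated.
Round 3: Option 1 24, Option 2 36. Option 2 has a majority (≥31).

Option 2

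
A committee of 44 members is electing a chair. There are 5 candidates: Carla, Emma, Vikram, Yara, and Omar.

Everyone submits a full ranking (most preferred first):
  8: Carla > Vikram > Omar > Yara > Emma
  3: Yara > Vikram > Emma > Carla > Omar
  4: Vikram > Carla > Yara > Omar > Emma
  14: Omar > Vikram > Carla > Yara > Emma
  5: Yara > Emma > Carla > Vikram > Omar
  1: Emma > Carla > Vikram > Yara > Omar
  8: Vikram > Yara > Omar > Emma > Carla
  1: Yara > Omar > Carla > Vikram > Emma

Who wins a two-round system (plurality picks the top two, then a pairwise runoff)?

Round 1 first-place votes: Carla 8, Emma 1, Vikram 12, Yara 9, Omar 14. Omar and Vikram advance.
Runoff: Omar is ranked above Vikram on 15 ballots, Vikram above Omar on 29.

Vikram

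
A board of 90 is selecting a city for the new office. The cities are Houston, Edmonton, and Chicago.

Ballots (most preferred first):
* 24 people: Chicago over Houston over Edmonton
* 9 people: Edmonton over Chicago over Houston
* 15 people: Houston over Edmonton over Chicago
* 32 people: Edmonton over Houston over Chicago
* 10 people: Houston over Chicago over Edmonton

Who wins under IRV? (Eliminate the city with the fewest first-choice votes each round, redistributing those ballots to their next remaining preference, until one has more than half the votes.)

Round 1: Houston 25, Edmonton 41, Chicago 24. Chicago eliminated.
Round 2: Houston 49, Edmonton 41. Houston has a majority (≥46).

Houston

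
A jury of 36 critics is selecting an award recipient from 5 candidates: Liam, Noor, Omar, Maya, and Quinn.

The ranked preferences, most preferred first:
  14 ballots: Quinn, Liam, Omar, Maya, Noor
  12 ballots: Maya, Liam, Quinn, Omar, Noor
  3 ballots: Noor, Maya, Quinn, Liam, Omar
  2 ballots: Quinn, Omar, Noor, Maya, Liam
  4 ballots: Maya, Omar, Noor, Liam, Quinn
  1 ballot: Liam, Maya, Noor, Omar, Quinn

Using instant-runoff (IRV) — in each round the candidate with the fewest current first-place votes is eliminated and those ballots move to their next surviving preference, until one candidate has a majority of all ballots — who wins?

Maya

Round 1: Liam 1, Noor 3, Omar 0, Maya 16, Quinn 16. Omar eliminated.
Round 2: Liam 1, Noor 3, Maya 16, Quinn 16. Liam eliminated.
Round 3: Noor 3, Maya 17, Quinn 16. Noor eliminated.
Round 4: Maya 20, Quinn 16. Maya has a majority (≥19).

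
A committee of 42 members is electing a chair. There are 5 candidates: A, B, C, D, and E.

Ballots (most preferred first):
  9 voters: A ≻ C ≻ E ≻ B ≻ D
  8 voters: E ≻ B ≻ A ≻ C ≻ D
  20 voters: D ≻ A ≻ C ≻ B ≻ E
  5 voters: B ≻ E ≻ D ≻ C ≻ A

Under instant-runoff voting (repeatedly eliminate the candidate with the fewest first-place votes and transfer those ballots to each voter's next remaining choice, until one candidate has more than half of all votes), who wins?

Round 1: A 9, B 5, C 0, D 20, E 8. C eliminated.
Round 2: A 9, B 5, D 20, E 8. B eliminated.
Round 3: A 9, D 20, E 13. A eliminated.
Round 4: D 20, E 22. E has a majority (≥22).

E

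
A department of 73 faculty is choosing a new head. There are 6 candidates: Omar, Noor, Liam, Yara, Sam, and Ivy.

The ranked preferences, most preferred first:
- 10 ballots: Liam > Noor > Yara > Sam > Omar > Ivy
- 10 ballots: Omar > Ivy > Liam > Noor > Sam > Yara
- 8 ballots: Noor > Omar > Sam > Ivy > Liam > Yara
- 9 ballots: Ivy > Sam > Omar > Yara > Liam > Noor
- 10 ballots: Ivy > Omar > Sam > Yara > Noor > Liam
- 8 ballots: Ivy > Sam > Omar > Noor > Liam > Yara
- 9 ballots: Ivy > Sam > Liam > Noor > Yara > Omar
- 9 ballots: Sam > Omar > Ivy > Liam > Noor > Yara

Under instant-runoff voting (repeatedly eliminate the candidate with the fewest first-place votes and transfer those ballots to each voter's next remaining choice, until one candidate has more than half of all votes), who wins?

Omar

Round 1: Omar 10, Noor 8, Liam 10, Yara 0, Sam 9, Ivy 36. Yara eliminated.
Round 2: Omar 10, Noor 8, Liam 10, Sam 9, Ivy 36. Noor eliminated.
Round 3: Omar 18, Liam 10, Sam 9, Ivy 36. Sam eliminated.
Round 4: Omar 27, Liam 10, Ivy 36. Liam eliminated.
Round 5: Omar 37, Ivy 36. Omar has a majority (≥37).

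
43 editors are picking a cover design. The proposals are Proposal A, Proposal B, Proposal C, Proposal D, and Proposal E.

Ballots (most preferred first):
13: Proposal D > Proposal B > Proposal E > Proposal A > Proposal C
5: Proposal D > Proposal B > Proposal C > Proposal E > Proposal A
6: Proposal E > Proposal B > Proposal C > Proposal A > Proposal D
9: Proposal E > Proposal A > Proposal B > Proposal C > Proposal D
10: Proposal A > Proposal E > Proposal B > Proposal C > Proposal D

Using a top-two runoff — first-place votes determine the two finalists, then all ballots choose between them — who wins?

Round 1 first-place votes: Proposal A 10, Proposal B 0, Proposal C 0, Proposal D 18, Proposal E 15. Proposal D and Proposal E advance.
Runoff: Proposal D is ranked above Proposal E on 18 ballots, Proposal E above Proposal D on 25.

Proposal E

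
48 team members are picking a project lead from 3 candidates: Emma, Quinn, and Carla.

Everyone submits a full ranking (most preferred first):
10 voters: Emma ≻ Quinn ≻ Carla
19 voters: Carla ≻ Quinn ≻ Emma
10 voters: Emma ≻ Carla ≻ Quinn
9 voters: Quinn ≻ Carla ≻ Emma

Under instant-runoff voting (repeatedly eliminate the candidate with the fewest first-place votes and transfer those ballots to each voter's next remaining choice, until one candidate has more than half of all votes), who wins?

Round 1: Emma 20, Quinn 9, Carla 19. Quinn eliminated.
Round 2: Emma 20, Carla 28. Carla has a majority (≥25).

Carla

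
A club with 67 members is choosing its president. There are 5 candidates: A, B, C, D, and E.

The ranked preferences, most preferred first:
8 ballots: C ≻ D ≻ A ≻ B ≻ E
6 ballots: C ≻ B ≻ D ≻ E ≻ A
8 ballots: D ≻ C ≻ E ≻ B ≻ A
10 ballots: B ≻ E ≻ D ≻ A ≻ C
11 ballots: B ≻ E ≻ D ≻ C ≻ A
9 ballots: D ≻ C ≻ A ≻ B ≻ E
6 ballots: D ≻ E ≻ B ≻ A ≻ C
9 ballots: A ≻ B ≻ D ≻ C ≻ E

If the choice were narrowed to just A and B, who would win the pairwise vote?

A is ranked above B on 26 ballots; B above A on 41.

B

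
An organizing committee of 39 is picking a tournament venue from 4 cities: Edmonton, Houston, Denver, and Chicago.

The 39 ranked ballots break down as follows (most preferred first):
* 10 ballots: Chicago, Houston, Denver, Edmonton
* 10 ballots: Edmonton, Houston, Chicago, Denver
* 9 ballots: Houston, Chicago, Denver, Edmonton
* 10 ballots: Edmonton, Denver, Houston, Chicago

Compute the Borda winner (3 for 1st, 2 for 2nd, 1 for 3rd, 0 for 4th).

Edmonton: 10×0 + 10×3 + 9×0 + 10×3 = 60
Houston: 10×2 + 10×2 + 9×3 + 10×1 = 77
Denver: 10×1 + 10×0 + 9×1 + 10×2 = 39
Chicago: 10×3 + 10×1 + 9×2 + 10×0 = 58

Houston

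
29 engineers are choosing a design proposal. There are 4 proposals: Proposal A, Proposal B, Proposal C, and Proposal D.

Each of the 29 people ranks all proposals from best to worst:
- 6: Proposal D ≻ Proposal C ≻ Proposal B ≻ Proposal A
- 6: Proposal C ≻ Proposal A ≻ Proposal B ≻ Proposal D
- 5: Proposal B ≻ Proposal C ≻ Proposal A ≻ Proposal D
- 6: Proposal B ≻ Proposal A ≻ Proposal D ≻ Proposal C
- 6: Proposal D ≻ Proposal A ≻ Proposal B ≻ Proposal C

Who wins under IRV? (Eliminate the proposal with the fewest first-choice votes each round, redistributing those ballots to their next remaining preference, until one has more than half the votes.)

Round 1: Proposal A 0, Proposal B 11, Proposal C 6, Proposal D 12. Proposal A eliminated.
Round 2: Proposal B 11, Proposal C 6, Proposal D 12. Proposal C eliminated.
Round 3: Proposal B 17, Proposal D 12. Proposal B has a majority (≥15).

Proposal B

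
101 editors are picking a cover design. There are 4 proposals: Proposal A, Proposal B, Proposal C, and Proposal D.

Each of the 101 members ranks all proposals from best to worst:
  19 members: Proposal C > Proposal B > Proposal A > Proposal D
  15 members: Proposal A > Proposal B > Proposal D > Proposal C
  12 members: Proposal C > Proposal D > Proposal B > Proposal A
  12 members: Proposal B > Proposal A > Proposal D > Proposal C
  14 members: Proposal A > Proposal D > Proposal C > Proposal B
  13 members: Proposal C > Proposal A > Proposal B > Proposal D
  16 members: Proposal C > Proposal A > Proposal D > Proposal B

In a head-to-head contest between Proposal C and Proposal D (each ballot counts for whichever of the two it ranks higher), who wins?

Proposal C

Proposal C is ranked above Proposal D on 60 ballots; Proposal D above Proposal C on 41.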